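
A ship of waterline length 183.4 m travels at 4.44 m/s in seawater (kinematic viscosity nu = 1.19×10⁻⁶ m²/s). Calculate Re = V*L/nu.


Formula: Re = V * L / nu
Step 1 — V * L = 4.44 * 183.4 = 814.296 m^2/s
Step 2 — Re = 814.296 / 1.19e-6 = 6.84e+08

6.84e+08


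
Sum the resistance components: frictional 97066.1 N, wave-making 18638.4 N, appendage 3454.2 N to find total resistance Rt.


Formula: Rt = Rf + Rw + Ra
Substituting: Rt = 97066.1 + 18638.4 + 3454.2
Result: Rt = 119158.7 N

119158.7 N


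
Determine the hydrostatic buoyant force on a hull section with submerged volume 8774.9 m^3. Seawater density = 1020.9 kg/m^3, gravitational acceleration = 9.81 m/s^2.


Formula: Fb = rho * g * V
Substituting: Fb = 1020.9 * 9.81 * 8774.9
Intermediate: 1020.9 * 9.81 = 10015.029
Result: Fb = 10015.029 * 8774.9 ≈ 87881000 N (5 s.f.)

87881000 N


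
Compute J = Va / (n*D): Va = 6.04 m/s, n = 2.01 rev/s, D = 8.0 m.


Formula: J = Va / (n * D)
Step 1 — n * D = 2.01 * 8.0 = 16.08
Step 2 — J = 6.04 / 16.08 ≈ 0.37562 (5 s.f.)

0.37562


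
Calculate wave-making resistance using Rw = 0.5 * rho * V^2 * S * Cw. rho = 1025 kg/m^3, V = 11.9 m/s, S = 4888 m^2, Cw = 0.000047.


Formula: Rw = 0.5 * rho * V^2 * S * Cw
Step 1 — V^2 = 11.9^2 = 141.61
Step 2 — 0.5 * rho * V^2 = 0.5 * 1025 * 141.61 = 72575.125
Step 3 — Rw = 72575.125 * 4888 * 0.000047 ≈ 16673 N (5 s.f.)

16673 N


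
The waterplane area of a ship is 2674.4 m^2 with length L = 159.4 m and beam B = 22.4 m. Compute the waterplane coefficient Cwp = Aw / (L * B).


Formula: Cwp = Aw / (L * B)
Step 1 — L * B = 159.4 * 22.4 = 3570.56 m^2
Step 2 — Cwp = 2674.4 / 3570.56 ≈ 0.74901 (5 s.f.)

0.74901


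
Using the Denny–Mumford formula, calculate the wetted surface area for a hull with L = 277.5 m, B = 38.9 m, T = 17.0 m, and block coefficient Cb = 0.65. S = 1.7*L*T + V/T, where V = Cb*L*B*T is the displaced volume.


Formula: S = 1.7*L*T + V/T with V = Cb*L*B*T, i.e. S = L * (1.7*T + Cb*B)
Step 1 — 1.7*T = 1.7 * 17.0 = 28.9 m
Step 2 — Cb*B = 0.65 * 38.9 = 25.285 m
Step 3 — 1.7*T + Cb*B = 28.9 + 25.285 = 54.185 m
Step 4 — S = 277.5 * 54.185 ≈ 15036 m^2 (5 s.f.)

15036 m^2


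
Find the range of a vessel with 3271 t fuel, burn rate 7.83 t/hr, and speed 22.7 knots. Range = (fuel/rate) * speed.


Formula: endurance = fuel / rate; range = endurance * speed
Step 1 — endurance = 3271 / 7.83 = 417.7522 hours
Step 2 — range = 417.7522 * 22.7 ≈ 9483.0 nautical miles (5 s.f.)

9483.0 NM


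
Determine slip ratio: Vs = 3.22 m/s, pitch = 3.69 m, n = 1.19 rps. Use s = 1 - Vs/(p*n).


Formula: s = 1 - Vs / (p * n)
Step 1 — p * n = 3.69 * 1.19 = 4.3911
Step 2 — Vs / (p*n) = 3.22 / 4.3911 = 0.733301 (6 d.p.)
Step 3 — s = 1 - 0.733301 = 0.266699

0.266699


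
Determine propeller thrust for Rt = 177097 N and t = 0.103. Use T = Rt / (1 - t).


Formula: T = Rt / (1 - t)
Step 1 — (1 - t) = 1 - 0.103 = 0.897
Step 2 — T = 177097 / 0.897 ≈ 197430 N (5 s.f.)

197430 N


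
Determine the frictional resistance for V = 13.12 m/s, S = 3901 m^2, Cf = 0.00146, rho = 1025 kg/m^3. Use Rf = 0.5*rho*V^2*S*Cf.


Formula: Rf = 0.5 * rho * V^2 * S * Cf
Step 1 — V^2 = 13.12^2 = 172.1344
Step 2 — 0.5 * rho * V^2 = 0.5 * 1025 * 172.1344 = 88218.88
Step 3 — Rf = 88218.88 * 3901 * 0.00146 ≈ 502450 N (5 s.f.)

502450 N


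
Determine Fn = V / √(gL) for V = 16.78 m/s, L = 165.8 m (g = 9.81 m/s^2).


Formula: Fn = V / sqrt(g * L)
Step 1 — g * L = 9.81 * 165.8 = 1626.498
Step 2 — sqrt(g * L) = sqrt(1626.498) = 40.329865
Step 3 — Fn = 16.78 / 40.329865 ≈ 0.41607 (5 s.f.)

0.41607


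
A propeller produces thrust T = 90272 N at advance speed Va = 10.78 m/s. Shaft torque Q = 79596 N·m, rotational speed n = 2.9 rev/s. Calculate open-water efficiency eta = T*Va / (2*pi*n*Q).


Formula: eta = T * Va / (2 * pi * n * Q)
Step 1 — numerator = T * Va = 90272 * 10.78 = 973132.16
Step 2 — 2 * pi * n = 2 * pi * 2.9 = 18.221237
Step 3 — denominator = 18.221237 * 79596 = 1450337.58
Step 4 — eta = 973132.16 / 1450337.58 ≈ 0.67097 (5 s.f.)

0.67097


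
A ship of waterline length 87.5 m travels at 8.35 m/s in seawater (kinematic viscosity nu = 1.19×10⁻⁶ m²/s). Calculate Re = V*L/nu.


Formula: Re = V * L / nu
Step 1 — V * L = 8.35 * 87.5 = 730.625 m^2/s
Step 2 — Re = 730.625 / 1.19e-6 = 6.14e+08

6.14e+08


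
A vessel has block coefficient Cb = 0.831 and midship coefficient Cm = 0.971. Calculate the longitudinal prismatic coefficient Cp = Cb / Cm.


Formula: Cp = Cb / Cm
Substituting: Cp = 0.831 / 0.971
Result: Cp ≈ 0.85582 (5 s.f.)

0.85582


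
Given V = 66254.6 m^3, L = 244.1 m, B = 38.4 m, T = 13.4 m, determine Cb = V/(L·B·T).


Formula: Cb = V / (L * B * T)
Step 1 — L * B * T = 244.1 * 38.4 * 13.4 = 125604.096 m^3
Step 2 — Cb = 66254.6 / 125604.096 ≈ 0.52749 (5 s.f.)

0.52749


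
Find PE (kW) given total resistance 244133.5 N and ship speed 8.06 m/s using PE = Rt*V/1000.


Formula: PE = Rt * V / 1000 (kW)
Step 1 — PE (W) = 244133.5 * 8.06 = 1967716.01 W
Step 2 — PE (kW) = 1967716.01 / 1000 ≈ 1967.7 kW (5 s.f.)

1967.7 kW


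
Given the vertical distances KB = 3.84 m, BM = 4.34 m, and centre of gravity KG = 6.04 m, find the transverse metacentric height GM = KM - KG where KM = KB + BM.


Formula: GM = KB + BM - KG
Step 1 — KM = KB + BM = 3.84 + 4.34 = 8.18 m
Step 2 — GM = KM - KG = 8.18 - 6.04 = 2.14 m

2.14 m


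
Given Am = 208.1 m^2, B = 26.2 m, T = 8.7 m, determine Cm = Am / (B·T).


Formula: Cm = Am / (B * T)
Step 1 — B * T = 26.2 * 8.7 = 227.94 m^2
Step 2 — Cm = 208.1 / 227.94 ≈ 0.91296 (5 s.f.)

0.91296


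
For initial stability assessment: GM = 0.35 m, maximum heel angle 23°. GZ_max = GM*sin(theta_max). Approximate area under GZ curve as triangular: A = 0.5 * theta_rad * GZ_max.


Formula: GZ_max = GM * sin(theta); Area = 0.5 * theta_rad * GZ_max
Step 1 — GZ_max = 0.35 * sin(23°) = 0.35 * 0.390731 = 0.136756 m
Step 2 — theta_rad = 23 * pi/180 = 0.401426 rad
Step 3 — Area = 0.5 * 0.401426 * 0.136756 ≈ 0.027449 m·rad (5 s.f.)

0.027449 m·rad


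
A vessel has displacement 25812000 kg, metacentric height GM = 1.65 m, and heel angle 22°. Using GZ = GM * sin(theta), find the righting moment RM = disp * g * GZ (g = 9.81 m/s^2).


Formula: GZ = GM * sin(theta); RM = disp * g * GZ
Step 1 — GZ = 1.65 * sin(22°) = 1.65 * 0.374607 = 0.618102 m
Step 2 — RM = 25812000 * 9.81 * 0.618102 ≈ 156510000 N·m (5 s.f.)

156510000 N·m


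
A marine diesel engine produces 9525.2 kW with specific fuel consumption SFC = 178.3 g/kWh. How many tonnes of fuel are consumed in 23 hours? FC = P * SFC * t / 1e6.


Formula: FC (tonnes) = P * SFC * t / 1,000,000
Step 1 — P * SFC * t = 9525.2 * 178.3 * 23 = 39061892.68 g
Step 2 — FC (tonnes) = 39061892.68 / 1,000,000 ≈ 39.062 tonnes (5 s.f.)

39.062 tonnes


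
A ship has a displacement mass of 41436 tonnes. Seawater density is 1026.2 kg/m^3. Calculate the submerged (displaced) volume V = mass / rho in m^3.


Formula: V = mass / rho
Step 1 — convert tonnes to kg: 41436 t * 1000 = 41436000 kg
Step 2 — V = 41436000 / 1026.2 ≈ 40378 m^3 (5 s.f.)

40378 m^3


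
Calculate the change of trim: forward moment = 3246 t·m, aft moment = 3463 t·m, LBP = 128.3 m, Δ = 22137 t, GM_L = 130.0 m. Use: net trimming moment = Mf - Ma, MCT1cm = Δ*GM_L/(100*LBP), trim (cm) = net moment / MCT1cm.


Formula: net trimming moment = Mf - Ma; MCT1cm = Δ*GM_L/(100*LBP); trim = net moment / MCT1cm
Step 1 — net trimming moment = 3246 - 3463 = -217 t·m
Step 2 — MCT1cm = 22137 * 130.0 / (100 * 128.3) = 224.3032 t·m/cm
Step 3 — trim = -217 / 224.3032 ≈ -0.96744 cm (5 s.f.)

-0.96744 cm


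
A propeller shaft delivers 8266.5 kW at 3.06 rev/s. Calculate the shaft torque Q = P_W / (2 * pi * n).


Formula: Q = P_W / (2 * pi * n)
Step 1 — P_W = 8266.5 kW * 1000 = 8266500.0 W
Step 2 — 2 * pi * n = 2 * pi * 3.06 = 19.226547
Step 3 — Q = 8266500.0 / 19.226547 ≈ 429950 N·m (5 s.f.)

429950 N·m


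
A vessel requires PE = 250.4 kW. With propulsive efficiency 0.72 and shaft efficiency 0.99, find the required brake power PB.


Formula: PB = PE / (eta_D * eta_S)
Step 1 — combined efficiency = eta_D * eta_S = 0.72 * 0.99 = 0.7128
Step 2 — PB = 250.4 / 0.7128 ≈ 351.29 kW (5 s.f.)

351.29 kW


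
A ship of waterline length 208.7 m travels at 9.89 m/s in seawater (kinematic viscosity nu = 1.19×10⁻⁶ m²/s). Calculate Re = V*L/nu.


Formula: Re = V * L / nu
Step 1 — V * L = 9.89 * 208.7 = 2064.043 m^2/s
Step 2 — Re = 2064.043 / 1.19e-6 = 1.73e+09

1.73e+09


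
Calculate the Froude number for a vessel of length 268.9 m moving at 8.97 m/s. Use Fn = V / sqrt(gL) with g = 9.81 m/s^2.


Formula: Fn = V / sqrt(g * L)
Step 1 — g * L = 9.81 * 268.9 = 2637.909
Step 2 — sqrt(g * L) = sqrt(2637.909) = 51.360578
Step 3 — Fn = 8.97 / 51.360578 ≈ 0.17465 (5 s.f.)

0.17465


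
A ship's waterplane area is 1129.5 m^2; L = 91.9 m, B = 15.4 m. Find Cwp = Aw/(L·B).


Formula: Cwp = Aw / (L * B)
Step 1 — L * B = 91.9 * 15.4 = 1415.26 m^2
Step 2 — Cwp = 1129.5 / 1415.26 ≈ 0.79809 (5 s.f.)

0.79809


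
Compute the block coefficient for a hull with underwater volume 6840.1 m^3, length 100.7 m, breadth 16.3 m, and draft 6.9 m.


Formula: Cb = V / (L * B * T)
Step 1 — L * B * T = 100.7 * 16.3 * 6.9 = 11325.729 m^3
Step 2 — Cb = 6840.1 / 11325.729 ≈ 0.60394 (5 s.f.)

0.60394


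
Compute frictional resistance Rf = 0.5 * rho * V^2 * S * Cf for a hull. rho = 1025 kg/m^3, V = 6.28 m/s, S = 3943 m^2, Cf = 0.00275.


Formula: Rf = 0.5 * rho * V^2 * S * Cf
Step 1 — V^2 = 6.28^2 = 39.4384
Step 2 — 0.5 * rho * V^2 = 0.5 * 1025 * 39.4384 = 20212.18
Step 3 — Rf = 20212.18 * 3943 * 0.00275 ≈ 219170 N (5 s.f.)

219170 N


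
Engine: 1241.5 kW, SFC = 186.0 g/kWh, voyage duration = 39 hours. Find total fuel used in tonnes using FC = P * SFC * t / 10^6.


Formula: FC (tonnes) = P * SFC * t / 1,000,000
Step 1 — P * SFC * t = 1241.5 * 186.0 * 39 = 9005841.0 g
Step 2 — FC (tonnes) = 9005841.0 / 1,000,000 ≈ 9.0058 tonnes (5 s.f.)

9.0058 tonnes


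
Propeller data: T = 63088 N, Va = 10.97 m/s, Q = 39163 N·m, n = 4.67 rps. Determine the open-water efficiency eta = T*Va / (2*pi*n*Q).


Formula: eta = T * Va / (2 * pi * n * Q)
Step 1 — numerator = T * Va = 63088 * 10.97 = 692075.36
Step 2 — 2 * pi * n = 2 * pi * 4.67 = 29.342475
Step 3 — denominator = 29.342475 * 39163 = 1149139.35
Step 4 — eta = 692075.36 / 1149139.35 ≈ 0.60226 (5 s.f.)

0.60226


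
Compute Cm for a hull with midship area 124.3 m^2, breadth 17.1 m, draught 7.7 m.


Formula: Cm = Am / (B * T)
Step 1 — B * T = 17.1 * 7.7 = 131.67 m^2
Step 2 — Cm = 124.3 / 131.67 ≈ 0.94403 (5 s.f.)

0.94403


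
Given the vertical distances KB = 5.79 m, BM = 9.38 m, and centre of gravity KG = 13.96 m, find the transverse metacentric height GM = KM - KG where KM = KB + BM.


Formula: GM = KB + BM - KG
Step 1 — KM = KB + BM = 5.79 + 9.38 = 15.17 m
Step 2 — GM = KM - KG = 15.17 - 13.96 = 1.21 m

1.21 m


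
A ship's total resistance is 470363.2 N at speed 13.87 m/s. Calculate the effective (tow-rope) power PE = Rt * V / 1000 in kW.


Formula: PE = Rt * V / 1000 (kW)
Step 1 — PE (W) = 470363.2 * 13.87 = 6523937.584 W
Step 2 — PE (kW) = 6523937.584 / 1000 ≈ 6523.9 kW (5 s.f.)

6523.9 kW


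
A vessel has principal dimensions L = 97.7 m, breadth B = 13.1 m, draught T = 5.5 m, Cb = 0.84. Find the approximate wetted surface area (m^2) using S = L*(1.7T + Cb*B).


Formula: S = 1.7*L*T + V/T with V = Cb*L*B*T, i.e. S = L * (1.7*T + Cb*B)
Step 1 — 1.7*T = 1.7 * 5.5 = 9.35 m
Step 2 — Cb*B = 0.84 * 13.1 = 11.004 m
Step 3 — 1.7*T + Cb*B = 9.35 + 11.004 = 20.354 m
Step 4 — S = 97.7 * 20.354 ≈ 1988.6 m^2 (5 s.f.)

1988.6 m^2


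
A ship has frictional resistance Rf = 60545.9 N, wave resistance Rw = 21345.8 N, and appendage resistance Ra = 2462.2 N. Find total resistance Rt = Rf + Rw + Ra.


Formula: Rt = Rf + Rw + Ra
Substituting: Rt = 60545.9 + 21345.8 + 2462.2
Result: Rt = 84353.9 N

84353.9 N


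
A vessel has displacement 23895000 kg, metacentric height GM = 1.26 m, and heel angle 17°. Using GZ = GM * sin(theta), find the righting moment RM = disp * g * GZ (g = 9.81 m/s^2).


Formula: GZ = GM * sin(theta); RM = disp * g * GZ
Step 1 — GZ = 1.26 * sin(17°) = 1.26 * 0.292372 = 0.368389 m
Step 2 — RM = 23895000 * 9.81 * 0.368389 ≈ 86354000 N·m (5 s.f.)

86354000 N·m


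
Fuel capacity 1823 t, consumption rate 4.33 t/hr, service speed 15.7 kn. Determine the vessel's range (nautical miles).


Formula: endurance = fuel / rate; range = endurance * speed
Step 1 — endurance = 1823 / 4.33 = 421.0162 hours
Step 2 — range = 421.0162 * 15.7 ≈ 6610.0 nautical miles (5 s.f.)

6610.0 NM


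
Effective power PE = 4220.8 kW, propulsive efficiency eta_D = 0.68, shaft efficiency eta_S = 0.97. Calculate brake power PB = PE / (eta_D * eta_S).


Formula: PB = PE / (eta_D * eta_S)
Step 1 — combined efficiency = eta_D * eta_S = 0.68 * 0.97 = 0.6596
Step 2 — PB = 4220.8 / 0.6596 ≈ 6399.0 kW (5 s.f.)

6399.0 kW


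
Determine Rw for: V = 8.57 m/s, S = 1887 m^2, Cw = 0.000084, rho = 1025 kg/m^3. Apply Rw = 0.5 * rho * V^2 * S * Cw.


Formula: Rw = 0.5 * rho * V^2 * S * Cw
Step 1 — V^2 = 8.57^2 = 73.4449
Step 2 — 0.5 * rho * V^2 = 0.5 * 1025 * 73.4449 = 37640.51125
Step 3 — Rw = 37640.51125 * 1887 * 0.000084 ≈ 5966.3 N (5 s.f.)

5966.3 N


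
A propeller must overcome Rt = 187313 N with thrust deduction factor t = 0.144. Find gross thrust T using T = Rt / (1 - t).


Formula: T = Rt / (1 - t)
Step 1 — (1 - t) = 1 - 0.144 = 0.856
Step 2 — T = 187313 / 0.856 ≈ 218820 N (5 s.f.)

218820 N


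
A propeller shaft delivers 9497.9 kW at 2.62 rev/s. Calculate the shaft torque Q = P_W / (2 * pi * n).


Formula: Q = P_W / (2 * pi * n)
Step 1 — P_W = 9497.9 kW * 1000 = 9497900.0 W
Step 2 — 2 * pi * n = 2 * pi * 2.62 = 16.461946
Step 3 — Q = 9497900.0 / 16.461946 ≈ 576960 N·m (5 s.f.)

576960 N·m


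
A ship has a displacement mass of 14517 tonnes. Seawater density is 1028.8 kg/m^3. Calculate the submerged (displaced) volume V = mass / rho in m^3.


Formula: V = mass / rho
Step 1 — convert tonnes to kg: 14517 t * 1000 = 14517000 kg
Step 2 — V = 14517000 / 1028.8 ≈ 14111 m^3 (5 s.f.)

14111 m^3


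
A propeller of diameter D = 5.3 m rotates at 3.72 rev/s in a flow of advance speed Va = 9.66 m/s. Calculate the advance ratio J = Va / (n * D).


Formula: J = Va / (n * D)
Step 1 — n * D = 3.72 * 5.3 = 19.716
Step 2 — J = 9.66 / 19.716 ≈ 0.48996 (5 s.f.)

0.48996


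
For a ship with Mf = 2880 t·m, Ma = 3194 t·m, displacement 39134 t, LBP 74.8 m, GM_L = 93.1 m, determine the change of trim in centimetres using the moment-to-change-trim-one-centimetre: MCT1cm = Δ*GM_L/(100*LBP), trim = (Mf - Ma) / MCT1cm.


Formula: net trimming moment = Mf - Ma; MCT1cm = Δ*GM_L/(100*LBP); trim = net moment / MCT1cm
Step 1 — net trimming moment = 2880 - 3194 = -314 t·m
Step 2 — MCT1cm = 39134 * 93.1 / (100 * 74.8) = 487.0823 t·m/cm
Step 3 — trim = -314 / 487.0823 ≈ -0.64465 cm (5 s.f.)

-0.64465 cm


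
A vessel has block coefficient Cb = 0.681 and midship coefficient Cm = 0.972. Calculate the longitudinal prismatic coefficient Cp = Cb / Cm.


Formula: Cp = Cb / Cm
Substituting: Cp = 0.681 / 0.972
Result: Cp ≈ 0.70062 (5 s.f.)

0.70062


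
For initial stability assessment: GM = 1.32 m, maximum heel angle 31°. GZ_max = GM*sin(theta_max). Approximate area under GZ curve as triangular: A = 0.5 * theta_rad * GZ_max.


Formula: GZ_max = GM * sin(theta); Area = 0.5 * theta_rad * GZ_max
Step 1 — GZ_max = 1.32 * sin(31°) = 1.32 * 0.515038 = 0.67985 m
Step 2 — theta_rad = 31 * pi/180 = 0.541052 rad
Step 3 — Area = 0.5 * 0.541052 * 0.67985 ≈ 0.18392 m·rad (5 s.f.)

0.18392 m·rad


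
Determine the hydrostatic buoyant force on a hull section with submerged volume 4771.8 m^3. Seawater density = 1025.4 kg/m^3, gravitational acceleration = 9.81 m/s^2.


Formula: Fb = rho * g * V
Substituting: Fb = 1025.4 * 9.81 * 4771.8
Intermediate: 1025.4 * 9.81 = 10059.174
Result: Fb = 10059.174 * 4771.8 ≈ 48000000 N (5 s.f.)

48000000 N


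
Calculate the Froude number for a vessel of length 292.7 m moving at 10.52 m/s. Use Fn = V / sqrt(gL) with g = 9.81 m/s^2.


Formula: Fn = V / sqrt(g * L)
Step 1 — g * L = 9.81 * 292.7 = 2871.387
Step 2 — sqrt(g * L) = sqrt(2871.387) = 53.585324
Step 3 — Fn = 10.52 / 53.585324 ≈ 0.19632 (5 s.f.)

0.19632


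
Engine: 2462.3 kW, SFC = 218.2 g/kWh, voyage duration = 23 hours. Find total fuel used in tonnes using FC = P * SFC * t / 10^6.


Formula: FC (tonnes) = P * SFC * t / 1,000,000
Step 1 — P * SFC * t = 2462.3 * 218.2 * 23 = 12357298.78 g
Step 2 — FC (tonnes) = 12357298.78 / 1,000,000 ≈ 12.357 tonnes (5 s.f.)

12.357 tonnes


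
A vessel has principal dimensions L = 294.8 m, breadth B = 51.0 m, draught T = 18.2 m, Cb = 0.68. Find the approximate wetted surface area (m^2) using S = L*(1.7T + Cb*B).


Formula: S = 1.7*L*T + V/T with V = Cb*L*B*T, i.e. S = L * (1.7*T + Cb*B)
Step 1 — 1.7*T = 1.7 * 18.2 = 30.94 m
Step 2 — Cb*B = 0.68 * 51.0 = 34.68 m
Step 3 — 1.7*T + Cb*B = 30.94 + 34.68 = 65.62 m
Step 4 — S = 294.8 * 65.62 ≈ 19345 m^2 (5 s.f.)

19345 m^2


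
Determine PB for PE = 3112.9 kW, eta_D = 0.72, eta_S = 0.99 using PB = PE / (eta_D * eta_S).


Formula: PB = PE / (eta_D * eta_S)
Step 1 — combined efficiency = eta_D * eta_S = 0.72 * 0.99 = 0.7128
Step 2 — PB = 3112.9 / 0.7128 ≈ 4367.1 kW (5 s.f.)

4367.1 kW


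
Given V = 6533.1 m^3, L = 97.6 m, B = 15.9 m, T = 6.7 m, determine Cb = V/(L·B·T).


Formula: Cb = V / (L * B * T)
Step 1 — L * B * T = 97.6 * 15.9 * 6.7 = 10397.328 m^3
Step 2 — Cb = 6533.1 / 10397.328 ≈ 0.62834 (5 s.f.)

0.62834


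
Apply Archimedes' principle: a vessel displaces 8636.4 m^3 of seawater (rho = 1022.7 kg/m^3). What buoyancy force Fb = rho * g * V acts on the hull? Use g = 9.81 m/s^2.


Formula: Fb = rho * g * V
Substituting: Fb = 1022.7 * 9.81 * 8636.4
Intermediate: 1022.7 * 9.81 = 10032.687
Result: Fb = 10032.687 * 8636.4 ≈ 86646000 N (5 s.f.)

86646000 N


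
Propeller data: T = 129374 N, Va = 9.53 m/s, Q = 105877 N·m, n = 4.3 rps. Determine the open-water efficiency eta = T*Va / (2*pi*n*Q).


Formula: eta = T * Va / (2 * pi * n * Q)
Step 1 — numerator = T * Va = 129374 * 9.53 = 1232934.22
Step 2 — 2 * pi * n = 2 * pi * 4.3 = 27.017697
Step 3 — denominator = 27.017697 * 105877 = 2860552.71
Step 4 — eta = 1232934.22 / 2860552.71 ≈ 0.43101 (5 s.f.)

0.43101


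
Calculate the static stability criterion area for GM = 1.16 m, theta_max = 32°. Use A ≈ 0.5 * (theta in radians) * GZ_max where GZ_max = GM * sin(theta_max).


Formula: GZ_max = GM * sin(theta); Area = 0.5 * theta_rad * GZ_max
Step 1 — GZ_max = 1.16 * sin(32°) = 1.16 * 0.529919 = 0.614706 m
Step 2 — theta_rad = 32 * pi/180 = 0.558505 rad
Step 3 — Area = 0.5 * 0.558505 * 0.614706 ≈ 0.17166 m·rad (5 s.f.)

0.17166 m·rad


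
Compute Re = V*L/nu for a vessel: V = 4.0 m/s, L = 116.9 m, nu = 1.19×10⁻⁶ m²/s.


Formula: Re = V * L / nu
Step 1 — V * L = 4.0 * 116.9 = 467.6 m^2/s
Step 2 — Re = 467.6 / 1.19e-6 = 3.93e+08

3.93e+08


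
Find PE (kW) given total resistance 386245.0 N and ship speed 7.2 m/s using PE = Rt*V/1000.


Formula: PE = Rt * V / 1000 (kW)
Step 1 — PE (W) = 386245.0 * 7.2 = 2780964.0 W
Step 2 — PE (kW) = 2780964.0 / 1000 ≈ 2781.0 kW (5 s.f.)

2781.0 kW


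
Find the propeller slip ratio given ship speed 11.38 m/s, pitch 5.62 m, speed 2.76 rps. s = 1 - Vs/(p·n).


Formula: s = 1 - Vs / (p * n)
Step 1 — p * n = 5.62 * 2.76 = 15.5112
Step 2 — Vs / (p*n) = 11.38 / 15.5112 = 0.733663 (6 d.p.)
Step 3 — s = 1 - 0.733663 = 0.266337

0.266337


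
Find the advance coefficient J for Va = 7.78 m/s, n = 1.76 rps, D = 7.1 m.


Formula: J = Va / (n * D)
Step 1 — n * D = 1.76 * 7.1 = 12.496
Step 2 — J = 7.78 / 12.496 ≈ 0.62260 (5 s.f.)

0.62260


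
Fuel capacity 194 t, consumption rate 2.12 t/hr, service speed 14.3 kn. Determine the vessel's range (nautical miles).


Formula: endurance = fuel / rate; range = endurance * speed
Step 1 — endurance = 194 / 2.12 = 91.5094 hours
Step 2 — range = 91.5094 * 14.3 ≈ 1308.6 nautical miles (5 s.f.)

1308.6 NM


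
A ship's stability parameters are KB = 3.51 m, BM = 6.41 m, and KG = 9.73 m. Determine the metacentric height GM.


Formula: GM = KB + BM - KG
Step 1 — KM = KB + BM = 3.51 + 6.41 = 9.92 m
Step 2 — GM = KM - KG = 9.92 - 9.73 = 0.19 m

0.19 m


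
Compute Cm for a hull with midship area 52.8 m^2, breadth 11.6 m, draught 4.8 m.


Formula: Cm = Am / (B * T)
Step 1 — B * T = 11.6 * 4.8 = 55.68 m^2
Step 2 — Cm = 52.8 / 55.68 ≈ 0.94828 (5 s.f.)

0.94828


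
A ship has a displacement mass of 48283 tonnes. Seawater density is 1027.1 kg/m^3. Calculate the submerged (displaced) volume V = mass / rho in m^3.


Formula: V = mass / rho
Step 1 — convert tonnes to kg: 48283 t * 1000 = 48283000 kg
Step 2 — V = 48283000 / 1027.1 ≈ 47009 m^3 (5 s.f.)

47009 m^3


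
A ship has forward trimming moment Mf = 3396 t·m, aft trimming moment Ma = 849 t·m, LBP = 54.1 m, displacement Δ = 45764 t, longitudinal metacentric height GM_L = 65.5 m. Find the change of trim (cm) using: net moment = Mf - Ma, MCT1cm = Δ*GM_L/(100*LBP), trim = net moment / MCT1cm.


Formula: net trimming moment = Mf - Ma; MCT1cm = Δ*GM_L/(100*LBP); trim = net moment / MCT1cm
Step 1 — net trimming moment = 3396 - 849 = 2547 t·m
Step 2 — MCT1cm = 45764 * 65.5 / (100 * 54.1) = 554.0743 t·m/cm
Step 3 — trim = 2547 / 554.0743 ≈ 4.5969 cm (5 s.f.)

4.5969 cm


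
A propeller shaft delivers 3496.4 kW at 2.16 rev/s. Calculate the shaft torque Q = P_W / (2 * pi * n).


Formula: Q = P_W / (2 * pi * n)
Step 1 — P_W = 3496.4 kW * 1000 = 3496400.0 W
Step 2 — 2 * pi * n = 2 * pi * 2.16 = 13.57168
Step 3 — Q = 3496400.0 / 13.57168 ≈ 257620 N·m (5 s.f.)

257620 N·m


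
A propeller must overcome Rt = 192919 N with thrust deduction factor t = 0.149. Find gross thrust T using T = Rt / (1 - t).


Formula: T = Rt / (1 - t)
Step 1 — (1 - t) = 1 - 0.149 = 0.851
Step 2 — T = 192919 / 0.851 ≈ 226700 N (5 s.f.)

226700 N


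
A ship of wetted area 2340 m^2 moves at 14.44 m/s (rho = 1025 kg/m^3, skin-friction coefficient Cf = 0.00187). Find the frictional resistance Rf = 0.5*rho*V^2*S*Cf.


Formula: Rf = 0.5 * rho * V^2 * S * Cf
Step 1 — V^2 = 14.44^2 = 208.5136
Step 2 — 0.5 * rho * V^2 = 0.5 * 1025 * 208.5136 = 106863.22
Step 3 — Rf = 106863.22 * 2340 * 0.00187 ≈ 467610 N (5 s.f.)

467610 N


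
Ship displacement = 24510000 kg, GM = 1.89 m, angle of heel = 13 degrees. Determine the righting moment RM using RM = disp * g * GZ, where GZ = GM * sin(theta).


Formula: GZ = GM * sin(theta); RM = disp * g * GZ
Step 1 — GZ = 1.89 * sin(13°) = 1.89 * 0.224951 = 0.425157 m
Step 2 — RM = 24510000 * 9.81 * 0.425157 ≈ 102230000 N·m (5 s.f.)

102230000 N·m


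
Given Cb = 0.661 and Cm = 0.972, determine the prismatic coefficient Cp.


Formula: Cp = Cb / Cm
Substituting: Cp = 0.661 / 0.972
Result: Cp ≈ 0.68004 (5 s.f.)

0.68004


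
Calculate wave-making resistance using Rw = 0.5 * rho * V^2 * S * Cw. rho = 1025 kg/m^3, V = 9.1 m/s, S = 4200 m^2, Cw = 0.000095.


Formula: Rw = 0.5 * rho * V^2 * S * Cw
Step 1 — V^2 = 9.1^2 = 82.81
Step 2 — 0.5 * rho * V^2 = 0.5 * 1025 * 82.81 = 42440.125
Step 3 — Rw = 42440.125 * 4200 * 0.000095 ≈ 16934 N (5 s.f.)

16934 N


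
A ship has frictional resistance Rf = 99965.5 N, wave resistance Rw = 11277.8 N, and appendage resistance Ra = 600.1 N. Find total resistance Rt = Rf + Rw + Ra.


Formula: Rt = Rf + Rw + Ra
Substituting: Rt = 99965.5 + 11277.8 + 600.1
Result: Rt = 111843.4 N

111843.4 N


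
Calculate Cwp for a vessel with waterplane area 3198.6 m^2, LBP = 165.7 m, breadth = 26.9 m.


Formula: Cwp = Aw / (L * B)
Step 1 — L * B = 165.7 * 26.9 = 4457.33 m^2
Step 2 — Cwp = 3198.6 / 4457.33 ≈ 0.71760 (5 s.f.)

0.71760


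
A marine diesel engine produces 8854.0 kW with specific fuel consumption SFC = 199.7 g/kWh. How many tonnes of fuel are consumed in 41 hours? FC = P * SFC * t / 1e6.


Formula: FC (tonnes) = P * SFC * t / 1,000,000
Step 1 — P * SFC * t = 8854.0 * 199.7 * 41 = 72493895.8 g
Step 2 — FC (tonnes) = 72493895.8 / 1,000,000 ≈ 72.494 tonnes (5 s.f.)

72.494 tonnes


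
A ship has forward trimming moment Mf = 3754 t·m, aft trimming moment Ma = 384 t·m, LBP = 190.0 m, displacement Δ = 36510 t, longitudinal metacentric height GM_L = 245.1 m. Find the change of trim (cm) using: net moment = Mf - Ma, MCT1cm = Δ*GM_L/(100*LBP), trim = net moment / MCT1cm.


Formula: net trimming moment = Mf - Ma; MCT1cm = Δ*GM_L/(100*LBP); trim = net moment / MCT1cm
Step 1 — net trimming moment = 3754 - 384 = 3370 t·m
Step 2 — MCT1cm = 36510 * 245.1 / (100 * 190.0) = 470.979 t·m/cm
Step 3 — trim = 3370 / 470.979 ≈ 7.1553 cm (5 s.f.)

7.1553 cm


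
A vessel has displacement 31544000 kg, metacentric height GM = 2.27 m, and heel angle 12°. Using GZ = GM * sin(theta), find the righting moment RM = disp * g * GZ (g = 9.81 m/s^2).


Formula: GZ = GM * sin(theta); RM = disp * g * GZ
Step 1 — GZ = 2.27 * sin(12°) = 2.27 * 0.207912 = 0.47196 m
Step 2 — RM = 31544000 * 9.81 * 0.47196 ≈ 146050000 N·m (5 s.f.)

146050000 N·m


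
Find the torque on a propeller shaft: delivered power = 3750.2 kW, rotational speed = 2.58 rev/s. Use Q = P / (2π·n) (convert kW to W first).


Formula: Q = P_W / (2 * pi * n)
Step 1 — P_W = 3750.2 kW * 1000 = 3750200.0 W
Step 2 — 2 * pi * n = 2 * pi * 2.58 = 16.210618
Step 3 — Q = 3750200.0 / 16.210618 ≈ 231340 N·m (5 s.f.)

231340 N·m


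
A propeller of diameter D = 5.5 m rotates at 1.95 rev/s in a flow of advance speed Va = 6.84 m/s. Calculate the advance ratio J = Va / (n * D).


Formula: J = Va / (n * D)
Step 1 — n * D = 1.95 * 5.5 = 10.725
Step 2 — J = 6.84 / 10.725 ≈ 0.63776 (5 s.f.)

0.63776


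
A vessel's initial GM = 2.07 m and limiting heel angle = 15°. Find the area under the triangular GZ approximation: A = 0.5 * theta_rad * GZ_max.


Formula: GZ_max = GM * sin(theta); Area = 0.5 * theta_rad * GZ_max
Step 1 — GZ_max = 2.07 * sin(15°) = 2.07 * 0.258819 = 0.535755 m
Step 2 — theta_rad = 15 * pi/180 = 0.261799 rad
Step 3 — Area = 0.5 * 0.261799 * 0.535755 ≈ 0.070130 m·rad (5 s.f.)

0.070130 m·rad


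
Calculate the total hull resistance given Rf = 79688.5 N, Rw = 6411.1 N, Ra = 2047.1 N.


Formula: Rt = Rf + Rw + Ra
Substituting: Rt = 79688.5 + 6411.1 + 2047.1
Result: Rt = 88146.7 N

88146.7 N


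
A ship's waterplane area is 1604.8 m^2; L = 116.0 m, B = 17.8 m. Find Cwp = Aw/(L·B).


Formula: Cwp = Aw / (L * B)
Step 1 — L * B = 116.0 * 17.8 = 2064.8 m^2
Step 2 — Cwp = 1604.8 / 2064.8 ≈ 0.77722 (5 s.f.)

0.77722


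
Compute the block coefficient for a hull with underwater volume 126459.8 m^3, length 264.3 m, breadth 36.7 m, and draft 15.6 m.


Formula: Cb = V / (L * B * T)
Step 1 — L * B * T = 264.3 * 36.7 * 15.6 = 151317.036 m^3
Step 2 — Cb = 126459.8 / 151317.036 ≈ 0.83573 (5 s.f.)

0.83573


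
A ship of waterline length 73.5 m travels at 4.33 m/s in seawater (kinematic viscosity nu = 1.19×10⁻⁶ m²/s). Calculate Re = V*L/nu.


Formula: Re = V * L / nu
Step 1 — V * L = 4.33 * 73.5 = 318.255 m^2/s
Step 2 — Re = 318.255 / 1.19e-6 = 2.67e+08

2.67e+08


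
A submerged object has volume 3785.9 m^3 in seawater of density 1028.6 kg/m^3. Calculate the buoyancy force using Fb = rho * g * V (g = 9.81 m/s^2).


Formula: Fb = rho * g * V
Substituting: Fb = 1028.6 * 9.81 * 3785.9
Intermediate: 1028.6 * 9.81 = 10090.566
Result: Fb = 10090.566 * 3785.9 ≈ 38202000 N (5 s.f.)

38202000 N


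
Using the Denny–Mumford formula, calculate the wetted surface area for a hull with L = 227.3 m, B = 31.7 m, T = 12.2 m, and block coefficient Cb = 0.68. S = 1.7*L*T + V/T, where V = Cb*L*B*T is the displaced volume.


Formula: S = 1.7*L*T + V/T with V = Cb*L*B*T, i.e. S = L * (1.7*T + Cb*B)
Step 1 — 1.7*T = 1.7 * 12.2 = 20.74 m
Step 2 — Cb*B = 0.68 * 31.7 = 21.556 m
Step 3 — 1.7*T + Cb*B = 20.74 + 21.556 = 42.296 m
Step 4 — S = 227.3 * 42.296 ≈ 9613.9 m^2 (5 s.f.)

9613.9 m^2


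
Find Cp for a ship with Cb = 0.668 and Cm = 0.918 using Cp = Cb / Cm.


Formula: Cp = Cb / Cm
Substituting: Cp = 0.668 / 0.918
Result: Cp ≈ 0.72767 (5 s.f.)

0.72767


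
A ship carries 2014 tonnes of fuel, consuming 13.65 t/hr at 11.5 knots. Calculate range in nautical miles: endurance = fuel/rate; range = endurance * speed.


Formula: endurance = fuel / rate; range = endurance * speed
Step 1 — endurance = 2014 / 13.65 = 147.5458 hours
Step 2 — range = 147.5458 * 11.5 ≈ 1696.8 nautical miles (5 s.f.)

1696.8 NM


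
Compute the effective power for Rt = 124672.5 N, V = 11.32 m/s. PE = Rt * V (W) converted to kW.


Formula: PE = Rt * V / 1000 (kW)
Step 1 — PE (W) = 124672.5 * 11.32 = 1411292.7 W
Step 2 — PE (kW) = 1411292.7 / 1000 ≈ 1411.3 kW (5 s.f.)

1411.3 kW


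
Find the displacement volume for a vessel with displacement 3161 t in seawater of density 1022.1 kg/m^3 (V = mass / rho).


Formula: V = mass / rho
Step 1 — convert tonnes to kg: 3161 t * 1000 = 3161000 kg
Step 2 — V = 3161000 / 1022.1 ≈ 3092.7 m^3 (5 s.f.)

3092.7 m^3


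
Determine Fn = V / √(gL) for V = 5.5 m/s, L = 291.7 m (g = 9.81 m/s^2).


Formula: Fn = V / sqrt(g * L)
Step 1 — g * L = 9.81 * 291.7 = 2861.577
Step 2 — sqrt(g * L) = sqrt(2861.577) = 53.49371
Step 3 — Fn = 5.5 / 53.49371 ≈ 0.10282 (5 s.f.)

0.10282


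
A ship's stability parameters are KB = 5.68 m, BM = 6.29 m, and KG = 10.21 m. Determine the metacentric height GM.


Formula: GM = KB + BM - KG
Step 1 — KM = KB + BM = 5.68 + 6.29 = 11.97 m
Step 2 — GM = KM - KG = 11.97 - 10.21 = 1.76 m

1.76 m


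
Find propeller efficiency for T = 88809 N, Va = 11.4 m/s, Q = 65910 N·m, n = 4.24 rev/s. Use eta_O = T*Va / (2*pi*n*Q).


Formula: eta = T * Va / (2 * pi * n * Q)
Step 1 — numerator = T * Va = 88809 * 11.4 = 1012422.6
Step 2 — 2 * pi * n = 2 * pi * 4.24 = 26.640706
Step 3 — denominator = 26.640706 * 65910 = 1755888.93
Step 4 — eta = 1012422.6 / 1755888.93 ≈ 0.57659 (5 s.f.)

0.57659


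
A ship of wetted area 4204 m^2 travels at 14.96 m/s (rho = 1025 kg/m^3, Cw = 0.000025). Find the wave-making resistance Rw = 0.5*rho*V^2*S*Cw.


Formula: Rw = 0.5 * rho * V^2 * S * Cw
Step 1 — V^2 = 14.96^2 = 223.8016
Step 2 — 0.5 * rho * V^2 = 0.5 * 1025 * 223.8016 = 114698.32
Step 3 — Rw = 114698.32 * 4204 * 0.000025 ≈ 12055 N (5 s.f.)

12055 N


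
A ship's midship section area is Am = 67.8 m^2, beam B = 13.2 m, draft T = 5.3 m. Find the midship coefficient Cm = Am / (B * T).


Formula: Cm = Am / (B * T)
Step 1 — B * T = 13.2 * 5.3 = 69.96 m^2
Step 2 — Cm = 67.8 / 69.96 ≈ 0.96913 (5 s.f.)

0.96913


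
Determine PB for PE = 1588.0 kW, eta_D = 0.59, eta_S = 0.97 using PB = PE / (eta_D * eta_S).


Formula: PB = PE / (eta_D * eta_S)
Step 1 — combined efficiency = eta_D * eta_S = 0.59 * 0.97 = 0.5723
Step 2 — PB = 1588.0 / 0.5723 ≈ 2774.8 kW (5 s.f.)

2774.8 kW


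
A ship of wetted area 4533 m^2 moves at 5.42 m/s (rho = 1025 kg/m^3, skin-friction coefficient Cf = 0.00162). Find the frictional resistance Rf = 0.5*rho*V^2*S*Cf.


Formula: Rf = 0.5 * rho * V^2 * S * Cf
Step 1 — V^2 = 5.42^2 = 29.3764
Step 2 — 0.5 * rho * V^2 = 0.5 * 1025 * 29.3764 = 15055.405
Step 3 — Rf = 15055.405 * 4533 * 0.00162 ≈ 110560 N (5 s.f.)

110560 N


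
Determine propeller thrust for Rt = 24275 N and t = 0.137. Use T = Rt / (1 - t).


Formula: T = Rt / (1 - t)
Step 1 — (1 - t) = 1 - 0.137 = 0.863
Step 2 — T = 24275 / 0.863 ≈ 28129 N (5 s.f.)

28129 N


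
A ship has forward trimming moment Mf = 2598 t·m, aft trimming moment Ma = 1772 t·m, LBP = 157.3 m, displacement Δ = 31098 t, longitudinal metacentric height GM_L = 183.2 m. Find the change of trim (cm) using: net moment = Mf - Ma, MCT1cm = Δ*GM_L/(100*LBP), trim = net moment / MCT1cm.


Formula: net trimming moment = Mf - Ma; MCT1cm = Δ*GM_L/(100*LBP); trim = net moment / MCT1cm
Step 1 — net trimming moment = 2598 - 1772 = 826 t·m
Step 2 — MCT1cm = 31098 * 183.2 / (100 * 157.3) = 362.184 t·m/cm
Step 3 — trim = 826 / 362.184 ≈ 2.2806 cm (5 s.f.)

2.2806 cm


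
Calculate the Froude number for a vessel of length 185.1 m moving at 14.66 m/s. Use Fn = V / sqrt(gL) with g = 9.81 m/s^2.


Formula: Fn = V / sqrt(g * L)
Step 1 — g * L = 9.81 * 185.1 = 1815.831
Step 2 — sqrt(g * L) = sqrt(1815.831) = 42.612569
Step 3 — Fn = 14.66 / 42.612569 ≈ 0.34403 (5 s.f.)

0.34403


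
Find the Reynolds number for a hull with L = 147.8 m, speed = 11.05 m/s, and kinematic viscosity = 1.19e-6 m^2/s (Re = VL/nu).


Formula: Re = V * L / nu
Step 1 — V * L = 11.05 * 147.8 = 1633.19 m^2/s
Step 2 — Re = 1633.19 / 1.19e-6 = 1.37e+09

1.37e+09


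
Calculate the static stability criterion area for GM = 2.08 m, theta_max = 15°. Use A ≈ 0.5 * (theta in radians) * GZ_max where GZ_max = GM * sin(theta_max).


Formula: GZ_max = GM * sin(theta); Area = 0.5 * theta_rad * GZ_max
Step 1 — GZ_max = 2.08 * sin(15°) = 2.08 * 0.258819 = 0.538344 m
Step 2 — theta_rad = 15 * pi/180 = 0.261799 rad
Step 3 — Area = 0.5 * 0.261799 * 0.538344 ≈ 0.070469 m·rad (5 s.f.)

0.070469 m·rad


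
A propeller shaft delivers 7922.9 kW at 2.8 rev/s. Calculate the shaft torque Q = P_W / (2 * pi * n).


Formula: Q = P_W / (2 * pi * n)
Step 1 — P_W = 7922.9 kW * 1000 = 7922900.0 W
Step 2 — 2 * pi * n = 2 * pi * 2.8 = 17.592919
Step 3 — Q = 7922900.0 / 17.592919 ≈ 450350 N·m (5 s.f.)

450350 N·m


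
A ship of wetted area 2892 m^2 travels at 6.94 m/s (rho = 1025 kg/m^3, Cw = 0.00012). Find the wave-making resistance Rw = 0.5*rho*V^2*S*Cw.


Formula: Rw = 0.5 * rho * V^2 * S * Cw
Step 1 — V^2 = 6.94^2 = 48.1636
Step 2 — 0.5 * rho * V^2 = 0.5 * 1025 * 48.1636 = 24683.845
Step 3 — Rw = 24683.845 * 2892 * 0.00012 ≈ 8566.3 N (5 s.f.)

8566.3 N


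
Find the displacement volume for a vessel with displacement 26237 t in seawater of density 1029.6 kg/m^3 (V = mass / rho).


Formula: V = mass / rho
Step 1 — convert tonnes to kg: 26237 t * 1000 = 26237000 kg
Step 2 — V = 26237000 / 1029.6 ≈ 25483 m^3 (5 s.f.)

25483 m^3


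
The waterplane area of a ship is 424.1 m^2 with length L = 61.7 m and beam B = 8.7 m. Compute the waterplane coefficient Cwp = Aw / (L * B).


Formula: Cwp = Aw / (L * B)
Step 1 — L * B = 61.7 * 8.7 = 536.79 m^2
Step 2 — Cwp = 424.1 / 536.79 ≈ 0.79007 (5 s.f.)

0.79007


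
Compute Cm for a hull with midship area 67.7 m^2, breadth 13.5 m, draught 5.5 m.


Formula: Cm = Am / (B * T)
Step 1 — B * T = 13.5 * 5.5 = 74.25 m^2
Step 2 — Cm = 67.7 / 74.25 ≈ 0.91178 (5 s.f.)

0.91178


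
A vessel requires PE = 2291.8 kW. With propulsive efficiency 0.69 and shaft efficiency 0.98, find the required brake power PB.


Formula: PB = PE / (eta_D * eta_S)
Step 1 — combined efficiency = eta_D * eta_S = 0.69 * 0.98 = 0.6762
Step 2 — PB = 2291.8 / 0.6762 ≈ 3389.2 kW (5 s.f.)

3389.2 kW


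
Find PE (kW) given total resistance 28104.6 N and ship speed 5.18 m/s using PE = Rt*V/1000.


Formula: PE = Rt * V / 1000 (kW)
Step 1 — PE (W) = 28104.6 * 5.18 = 145581.828 W
Step 2 — PE (kW) = 145581.828 / 1000 ≈ 145.58 kW (5 s.f.)

145.58 kW


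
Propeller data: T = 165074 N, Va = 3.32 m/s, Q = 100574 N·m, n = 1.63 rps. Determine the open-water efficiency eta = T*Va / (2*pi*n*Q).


Formula: eta = T * Va / (2 * pi * n * Q)
Step 1 — numerator = T * Va = 165074 * 3.32 = 548045.68
Step 2 — 2 * pi * n = 2 * pi * 1.63 = 10.241592
Step 3 — denominator = 10.241592 * 100574 = 1030037.87
Step 4 — eta = 548045.68 / 1030037.87 ≈ 0.53206 (5 s.f.)

0.53206


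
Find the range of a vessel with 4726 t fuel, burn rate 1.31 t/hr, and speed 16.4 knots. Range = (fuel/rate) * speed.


Formula: endurance = fuel / rate; range = endurance * speed
Step 1 — endurance = 4726 / 1.31 = 3607.6336 hours
Step 2 — range = 3607.6336 * 16.4 ≈ 59165 nautical miles (5 s.f.)

59165 NM


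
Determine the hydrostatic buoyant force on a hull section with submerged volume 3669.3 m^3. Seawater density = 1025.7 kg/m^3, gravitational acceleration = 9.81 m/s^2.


Formula: Fb = rho * g * V
Substituting: Fb = 1025.7 * 9.81 * 3669.3
Intermediate: 1025.7 * 9.81 = 10062.117
Result: Fb = 10062.117 * 3669.3 ≈ 36921000 N (5 s.f.)

36921000 N


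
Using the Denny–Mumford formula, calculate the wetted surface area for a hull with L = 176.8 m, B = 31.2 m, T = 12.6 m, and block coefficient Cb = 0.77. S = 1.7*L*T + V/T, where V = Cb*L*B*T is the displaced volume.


Formula: S = 1.7*L*T + V/T with V = Cb*L*B*T, i.e. S = L * (1.7*T + Cb*B)
Step 1 — 1.7*T = 1.7 * 12.6 = 21.42 m
Step 2 — Cb*B = 0.77 * 31.2 = 24.024 m
Step 3 — 1.7*T + Cb*B = 21.42 + 24.024 = 45.444 m
Step 4 — S = 176.8 * 45.444 ≈ 8034.5 m^2 (5 s.f.)

8034.5 m^2


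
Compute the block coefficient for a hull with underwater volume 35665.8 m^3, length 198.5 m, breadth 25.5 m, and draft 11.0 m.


Formula: Cb = V / (L * B * T)
Step 1 — L * B * T = 198.5 * 25.5 * 11.0 = 55679.25 m^3
Step 2 — Cb = 35665.8 / 55679.25 ≈ 0.64056 (5 s.f.)

0.64056


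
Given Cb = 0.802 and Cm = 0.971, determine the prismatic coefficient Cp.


Formula: Cp = Cb / Cm
Substituting: Cp = 0.802 / 0.971
Result: Cp ≈ 0.82595 (5 s.f.)

0.82595


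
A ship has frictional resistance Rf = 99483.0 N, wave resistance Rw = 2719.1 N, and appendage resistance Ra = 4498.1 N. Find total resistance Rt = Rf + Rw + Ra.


Formula: Rt = Rf + Rw + Ra
Substituting: Rt = 99483.0 + 2719.1 + 4498.1
Result: Rt = 106700.2 N

106700.2 N


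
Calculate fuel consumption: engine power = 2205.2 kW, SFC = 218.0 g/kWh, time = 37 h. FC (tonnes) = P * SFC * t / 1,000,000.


Formula: FC (tonnes) = P * SFC * t / 1,000,000
Step 1 — P * SFC * t = 2205.2 * 218.0 * 37 = 17787143.2 g
Step 2 — FC (tonnes) = 17787143.2 / 1,000,000 ≈ 17.787 tonnes (5 s.f.)

17.787 tonnes


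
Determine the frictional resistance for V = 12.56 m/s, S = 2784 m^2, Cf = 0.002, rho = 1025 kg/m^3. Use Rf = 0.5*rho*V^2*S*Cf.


Formula: Rf = 0.5 * rho * V^2 * S * Cf
Step 1 — V^2 = 12.56^2 = 157.7536
Step 2 — 0.5 * rho * V^2 = 0.5 * 1025 * 157.7536 = 80848.72
Step 3 — Rf = 80848.72 * 2784 * 0.002 ≈ 450170 N (5 s.f.)

450170 N


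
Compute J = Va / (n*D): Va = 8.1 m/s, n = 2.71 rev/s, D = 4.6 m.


Formula: J = Va / (n * D)
Step 1 — n * D = 2.71 * 4.6 = 12.466
Step 2 — J = 8.1 / 12.466 ≈ 0.64977 (5 s.f.)

0.64977


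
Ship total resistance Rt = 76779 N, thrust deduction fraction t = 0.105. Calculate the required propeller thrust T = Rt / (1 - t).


Formula: T = Rt / (1 - t)
Step 1 — (1 - t) = 1 - 0.105 = 0.895
Step 2 — T = 76779 / 0.895 ≈ 85787 N (5 s.f.)

85787 N


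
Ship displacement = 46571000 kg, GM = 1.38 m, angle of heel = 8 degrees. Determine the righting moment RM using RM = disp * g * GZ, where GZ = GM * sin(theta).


Formula: GZ = GM * sin(theta); RM = disp * g * GZ
Step 1 — GZ = 1.38 * sin(8°) = 1.38 * 0.139173 = 0.192059 m
Step 2 — RM = 46571000 * 9.81 * 0.192059 ≈ 87744000 N·m (5 s.f.)

87744000 N·m


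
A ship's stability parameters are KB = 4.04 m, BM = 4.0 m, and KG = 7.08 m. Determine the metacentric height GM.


Formula: GM = KB + BM - KG
Step 1 — KM = KB + BM = 4.04 + 4.0 = 8.04 m
Step 2 — GM = KM - KG = 8.04 - 7.08 = 0.96 m

0.96 m
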